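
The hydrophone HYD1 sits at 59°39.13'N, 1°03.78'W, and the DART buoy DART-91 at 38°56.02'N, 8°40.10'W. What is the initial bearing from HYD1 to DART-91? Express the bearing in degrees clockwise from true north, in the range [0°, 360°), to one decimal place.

196.5°

HYD1: φ = +59.65217°, λ = -1.06300°
DART-91: φ = +38.93367°, λ = -8.66833°
Δλ = -7.6053°
y = sin Δλ · cos φ₂ = -0.102951
x = cos φ₁ sin φ₂ − sin φ₁ cos φ₂ cos Δλ = -0.347872
θ = atan2(y, x) = -163.5142° → 196.4858° (mod 360°)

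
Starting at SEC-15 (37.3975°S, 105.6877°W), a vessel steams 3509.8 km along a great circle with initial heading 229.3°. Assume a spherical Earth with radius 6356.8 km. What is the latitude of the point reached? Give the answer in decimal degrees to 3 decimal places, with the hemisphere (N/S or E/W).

52.075°S

δ = d/R = 3509.8/6356.8 = 0.552133 rad
φ₂ = arcsin(sin φ₁ cos δ + cos φ₁ sin δ cos θ)
   = arcsin(-0.60734·0.85141 + 0.79444·0.52450·-0.65210) = -52.07505°
λ₂ = λ₁ + atan2(sin θ sin δ cos φ₁, cos δ − sin φ₁ sin φ₂) = -146.00107°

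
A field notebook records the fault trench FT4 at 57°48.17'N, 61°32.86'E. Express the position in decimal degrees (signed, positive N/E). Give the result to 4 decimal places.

+57.8028°, +61.5477°

lat: 57.8028° N → +57.8028°
lon: 61.5477° E → +61.5477°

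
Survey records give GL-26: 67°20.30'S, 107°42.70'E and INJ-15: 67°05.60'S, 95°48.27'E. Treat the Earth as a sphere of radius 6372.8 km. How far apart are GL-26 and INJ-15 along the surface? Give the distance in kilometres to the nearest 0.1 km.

GL-26: φ = -67.33833°, λ = +107.71167°
INJ-15: φ = -67.09333°, λ = +95.80450°
Δφ = 0.2450°,  Δλ = -11.9072°
a = sin²(Δφ/2) + cos φ₁ cos φ₂ sin²(Δλ/2) = 0.001618
c = 2·arcsin(√a) = 0.080470 rad = 4.6106°
d = R·c = 6372.8 × 0.080470 = 512.8 km

512.8 km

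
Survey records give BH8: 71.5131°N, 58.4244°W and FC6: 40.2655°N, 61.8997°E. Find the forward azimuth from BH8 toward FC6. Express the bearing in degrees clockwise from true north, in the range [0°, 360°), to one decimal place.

Δλ = 120.3241°
y = sin Δλ · cos φ₂ = 0.658659
x = cos φ₁ sin φ₂ − sin φ₁ cos φ₂ cos Δλ = 0.570323
θ = atan2(y, x) = 49.1112° → 49.1112° (mod 360°)

49.1°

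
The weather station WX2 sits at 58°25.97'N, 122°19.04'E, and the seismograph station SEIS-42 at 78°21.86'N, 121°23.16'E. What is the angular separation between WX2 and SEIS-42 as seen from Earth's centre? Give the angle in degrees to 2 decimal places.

WX2: φ = +58.43283°, λ = +122.31733°
SEIS-42: φ = +78.36433°, λ = +121.38600°
Δφ = 19.9315°,  Δλ = -0.9313°
a = sin²(Δφ/2) + cos φ₁ cos φ₂ sin²(Δλ/2) = 0.029957
c = 2·arcsin(√a) = 0.347911 rad = 19.9338°

19.93°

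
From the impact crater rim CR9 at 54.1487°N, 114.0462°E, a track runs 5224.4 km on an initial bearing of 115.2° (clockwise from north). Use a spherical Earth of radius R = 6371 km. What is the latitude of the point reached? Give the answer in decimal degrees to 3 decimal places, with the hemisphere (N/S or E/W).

δ = d/R = 5224.4/6371 = 0.820028 rad
φ₂ = arcsin(sin φ₁ cos δ + cos φ₁ sin δ cos θ)
   = arcsin(0.81054·0.68220 + 0.58568·0.73117·-0.42578) = 21.75377°
λ₂ = λ₁ + atan2(sin θ sin δ cos φ₁, cos δ − sin φ₁ sin φ₂) = 159.46894°

21.754°N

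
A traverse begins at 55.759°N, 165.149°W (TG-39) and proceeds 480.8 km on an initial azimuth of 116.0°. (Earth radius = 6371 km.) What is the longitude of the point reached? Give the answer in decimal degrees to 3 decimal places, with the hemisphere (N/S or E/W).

δ = d/R = 480.8/6371 = 0.075467 rad
φ₂ = arcsin(sin φ₁ cos δ + cos φ₁ sin δ cos θ)
   = arcsin(0.82668·0.99715 + 0.56268·0.07540·-0.43837) = 53.68063°
λ₂ = λ₁ + atan2(sin θ sin δ cos φ₁, cos δ − sin φ₁ sin φ₂) = -158.57926°

158.579°W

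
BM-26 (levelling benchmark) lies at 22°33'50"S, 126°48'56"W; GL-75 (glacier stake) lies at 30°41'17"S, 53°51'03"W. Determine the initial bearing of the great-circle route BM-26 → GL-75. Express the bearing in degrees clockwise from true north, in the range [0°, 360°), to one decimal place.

114.5°

BM-26: φ = -22.56389°, λ = -126.81556°
GL-75: φ = -30.68806°, λ = -53.85083°
Δλ = 72.9647°
y = sin Δλ · cos φ₂ = 0.822228
x = cos φ₁ sin φ₂ − sin φ₁ cos φ₂ cos Δλ = -0.374626
θ = atan2(y, x) = 114.4951° → 114.4951° (mod 360°)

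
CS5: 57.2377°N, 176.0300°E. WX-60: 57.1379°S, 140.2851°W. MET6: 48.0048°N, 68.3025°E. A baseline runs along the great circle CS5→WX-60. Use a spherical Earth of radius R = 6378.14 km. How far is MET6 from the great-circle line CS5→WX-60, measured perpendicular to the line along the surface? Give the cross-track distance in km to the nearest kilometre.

δ₁₃ = central angle CS5→MET6 = 1.030106 rad  (haversine)
θ₁₃ = bearing CS5→MET6 = 311.984°,  θ₁₂ = bearing CS5→WX-60 = 154.466°
dₓₜ = R·arcsin(sin δ₁₃ · sin(θ₁₃ − θ₁₂)) = 6378.14·arcsin(0.85735·sin(157.518°)) = 2130.398 km
|dₓₜ| = 2130.398 km

2130 km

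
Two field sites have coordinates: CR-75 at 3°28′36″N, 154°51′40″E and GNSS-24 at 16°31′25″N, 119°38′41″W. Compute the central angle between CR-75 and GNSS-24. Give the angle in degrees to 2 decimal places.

84.70°

CR-75: φ = +3.47667°, λ = +154.86111°
GNSS-24: φ = +16.52361°, λ = -119.64472°
Δφ = 13.0469°,  Δλ = 85.4942°
a = sin²(Δφ/2) + cos φ₁ cos φ₂ sin²(Δλ/2) = 0.453788
c = 2·arcsin(√a) = 1.478239 rad = 84.6969°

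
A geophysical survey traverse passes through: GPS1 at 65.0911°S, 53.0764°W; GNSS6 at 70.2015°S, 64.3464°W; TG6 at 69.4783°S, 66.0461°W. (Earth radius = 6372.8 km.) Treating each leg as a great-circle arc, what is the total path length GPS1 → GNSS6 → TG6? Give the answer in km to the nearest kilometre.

843 km

GPS1→GNSS6: c = 0.116047 rad, d = 739.55 km
GNSS6→TG6: c = 0.016242 rad, d = 103.51 km
Total = 739.55 + 103.51 = 843.06 km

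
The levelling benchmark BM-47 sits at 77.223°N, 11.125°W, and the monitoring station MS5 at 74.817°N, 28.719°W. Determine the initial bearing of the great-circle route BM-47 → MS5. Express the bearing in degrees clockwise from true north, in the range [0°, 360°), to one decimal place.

249.2°

Δλ = -17.5940°
y = sin Δλ · cos φ₂ = -0.079165
x = cos φ₁ sin φ₂ − sin φ₁ cos φ₂ cos Δλ = -0.030032
θ = atan2(y, x) = -110.7749° → 249.2251° (mod 360°)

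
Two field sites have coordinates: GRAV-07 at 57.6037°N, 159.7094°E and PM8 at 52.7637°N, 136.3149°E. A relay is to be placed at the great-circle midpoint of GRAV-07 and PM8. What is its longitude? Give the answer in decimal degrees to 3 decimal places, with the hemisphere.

147.291°E

Bx = cos φ₂ cos Δλ = 0.555360,  By = cos φ₂ sin Δλ = -0.240262
φₘ = atan2(sin φ₁ + sin φ₂, √((cos φ₁ + Bx)² + By²)) = 55.74312°
λₘ = λ₁ + atan2(By, cos φ₁ + Bx) = 147.29130°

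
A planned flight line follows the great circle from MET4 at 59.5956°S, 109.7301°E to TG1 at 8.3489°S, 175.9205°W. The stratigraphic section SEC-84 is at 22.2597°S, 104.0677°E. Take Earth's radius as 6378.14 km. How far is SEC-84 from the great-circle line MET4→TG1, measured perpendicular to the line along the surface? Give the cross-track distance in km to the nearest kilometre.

4180 km

δ₁₃ = central angle MET4→SEC-84 = 0.655393 rad  (haversine)
θ₁₃ = bearing MET4→SEC-84 = 351.383°,  θ₁₂ = bearing MET4→TG1 = 80.659°
dₓₜ = R·arcsin(sin δ₁₃ · sin(θ₁₃ − θ₁₂)) = 6378.14·arcsin(0.60947·sin(270.724°)) = -4179.799 km
|dₓₜ| = 4179.799 km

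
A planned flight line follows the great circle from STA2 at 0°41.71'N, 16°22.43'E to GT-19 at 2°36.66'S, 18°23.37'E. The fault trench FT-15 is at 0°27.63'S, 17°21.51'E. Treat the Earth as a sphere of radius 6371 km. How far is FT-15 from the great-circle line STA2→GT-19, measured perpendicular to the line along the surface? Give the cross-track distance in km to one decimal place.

26.6 km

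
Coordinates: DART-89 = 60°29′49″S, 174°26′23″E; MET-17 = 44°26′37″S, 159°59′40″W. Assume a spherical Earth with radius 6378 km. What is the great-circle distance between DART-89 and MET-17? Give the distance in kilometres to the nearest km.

2459 km

DART-89: φ = -60.49694°, λ = +174.43972°
MET-17: φ = -44.44361°, λ = -159.99444°
Δφ = 16.0533°,  Δλ = 25.5658°
a = sin²(Δφ/2) + cos φ₁ cos φ₂ sin²(Δλ/2) = 0.036710
c = 2·arcsin(√a) = 0.385581 rad = 22.0922°
d = R·c = 6378 × 0.385581 = 2459.2 km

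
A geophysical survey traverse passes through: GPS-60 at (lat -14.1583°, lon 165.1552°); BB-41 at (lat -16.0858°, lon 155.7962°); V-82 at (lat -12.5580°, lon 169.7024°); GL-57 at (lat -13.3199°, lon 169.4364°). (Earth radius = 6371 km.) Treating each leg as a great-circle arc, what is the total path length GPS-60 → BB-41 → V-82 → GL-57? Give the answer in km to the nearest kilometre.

GPS-60→BB-41: c = 0.161217 rad, d = 1027.11 km
BB-41→V-82: c = 0.243015 rad, d = 1548.25 km
V-82→GL-57: c = 0.014046 rad, d = 89.49 km
Total = 1027.11 + 1548.25 + 89.49 = 2664.85 km

2665 km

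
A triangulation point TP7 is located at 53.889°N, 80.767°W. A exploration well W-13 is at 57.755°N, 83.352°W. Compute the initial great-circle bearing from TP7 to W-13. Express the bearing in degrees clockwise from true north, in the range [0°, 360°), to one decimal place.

340.5°

Δλ = -2.5850°
y = sin Δλ · cos φ₂ = -0.024063
x = cos φ₁ sin φ₂ − sin φ₁ cos φ₂ cos Δλ = 0.067862
θ = atan2(y, x) = -19.5242° → 340.4758° (mod 360°)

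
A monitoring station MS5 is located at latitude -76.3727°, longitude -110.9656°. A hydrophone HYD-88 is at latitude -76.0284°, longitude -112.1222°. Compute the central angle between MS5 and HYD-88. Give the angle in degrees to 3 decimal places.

0.441°

Δφ = 0.3443°,  Δλ = -1.1566°
a = sin²(Δφ/2) + cos φ₁ cos φ₂ sin²(Δλ/2) = 0.000015
c = 2·arcsin(√a) = 0.007700 rad = 0.4412°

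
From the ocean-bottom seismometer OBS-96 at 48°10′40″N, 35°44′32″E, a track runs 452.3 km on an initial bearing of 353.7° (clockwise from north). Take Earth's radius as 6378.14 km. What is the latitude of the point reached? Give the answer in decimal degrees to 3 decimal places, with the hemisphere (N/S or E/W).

52.214°N

OBS-96: φ = +48.17778°, λ = +35.74222°
δ = d/R = 452.3/6378.14 = 0.070914 rad
φ₂ = arcsin(sin φ₁ cos δ + cos φ₁ sin δ cos θ)
   = arcsin(0.74522·0.99749 + 0.66682·0.07085·0.99396) = 52.21417°
λ₂ = λ₁ + atan2(sin θ sin δ cos φ₁, cos δ − sin φ₁ sin φ₂) = 35.01513°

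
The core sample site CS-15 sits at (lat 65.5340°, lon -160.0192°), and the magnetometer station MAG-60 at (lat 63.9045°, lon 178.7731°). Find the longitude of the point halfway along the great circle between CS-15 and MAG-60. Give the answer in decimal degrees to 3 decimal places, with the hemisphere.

Bx = cos φ₂ cos Δλ = 0.410079,  By = cos φ₂ sin Δλ = -0.159122
φₘ = atan2(sin φ₁ + sin φ₂, √((cos φ₁ + Bx)² + By²)) = 65.09791°
λₘ = λ₁ + atan2(By, cos φ₁ + Bx) = -170.94604°

170.946°W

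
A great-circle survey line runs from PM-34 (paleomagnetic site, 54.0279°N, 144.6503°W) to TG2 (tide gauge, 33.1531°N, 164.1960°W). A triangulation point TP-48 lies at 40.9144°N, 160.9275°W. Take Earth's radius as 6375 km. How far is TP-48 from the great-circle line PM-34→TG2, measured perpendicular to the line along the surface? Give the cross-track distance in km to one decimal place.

158.5 km

δ₁₃ = central angle PM-34→TP-48 = 0.297302 rad  (haversine)
θ₁₃ = bearing PM-34→TP-48 = 226.306°,  θ₁₂ = bearing PM-34→TG2 = 221.438°
dₓₜ = R·arcsin(sin δ₁₃ · sin(θ₁₃ − θ₁₂)) = 6375·arcsin(0.29294·sin(4.868°)) = 158.489 km
|dₓₜ| = 158.489 km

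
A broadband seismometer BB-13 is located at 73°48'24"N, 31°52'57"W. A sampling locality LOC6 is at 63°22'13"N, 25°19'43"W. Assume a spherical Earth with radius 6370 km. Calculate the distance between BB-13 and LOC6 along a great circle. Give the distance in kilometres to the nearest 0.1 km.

1188.7 km

BB-13: φ = +73.80667°, λ = -31.88250°
LOC6: φ = +63.37028°, λ = -25.32861°
Δφ = -10.4364°,  Δλ = 6.5539°
a = sin²(Δφ/2) + cos φ₁ cos φ₂ sin²(Δλ/2) = 0.008680
c = 2·arcsin(√a) = 0.186605 rad = 10.6917°
d = R·c = 6370 × 0.186605 = 1188.7 km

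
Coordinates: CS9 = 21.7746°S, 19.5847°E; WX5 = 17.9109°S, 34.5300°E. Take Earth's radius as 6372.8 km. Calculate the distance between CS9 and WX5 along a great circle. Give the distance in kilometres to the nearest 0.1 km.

Δφ = 3.8637°,  Δλ = 14.9453°
a = sin²(Δφ/2) + cos φ₁ cos φ₂ sin²(Δλ/2) = 0.016082
c = 2·arcsin(√a) = 0.254316 rad = 14.5712°
d = R·c = 6372.8 × 0.254316 = 1620.7 km

1620.7 km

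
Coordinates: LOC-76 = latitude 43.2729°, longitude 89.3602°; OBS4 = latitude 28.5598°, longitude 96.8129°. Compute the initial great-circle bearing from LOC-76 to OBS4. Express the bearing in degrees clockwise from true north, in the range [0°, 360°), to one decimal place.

155.4°

Δλ = 7.4527°
y = sin Δλ · cos φ₂ = 0.113925
x = cos φ₁ sin φ₂ − sin φ₁ cos φ₂ cos Δλ = -0.248893
θ = atan2(y, x) = 155.4052° → 155.4052° (mod 360°)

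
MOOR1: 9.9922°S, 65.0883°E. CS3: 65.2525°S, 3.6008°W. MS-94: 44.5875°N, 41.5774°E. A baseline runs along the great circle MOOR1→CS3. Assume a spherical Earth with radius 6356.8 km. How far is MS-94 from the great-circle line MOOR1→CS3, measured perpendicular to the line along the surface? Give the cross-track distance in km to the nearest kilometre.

δ₁₃ = central angle MOOR1→MS-94 = 1.022370 rad  (haversine)
θ₁₃ = bearing MOOR1→MS-94 = 340.553°,  θ₁₂ = bearing MOOR1→CS3 = 204.195°
dₓₜ = R·arcsin(sin δ₁₃ · sin(θ₁₃ − θ₁₂)) = 6356.8·arcsin(0.85335·sin(136.358°)) = 4003.118 km
|dₓₜ| = 4003.118 km

4003 km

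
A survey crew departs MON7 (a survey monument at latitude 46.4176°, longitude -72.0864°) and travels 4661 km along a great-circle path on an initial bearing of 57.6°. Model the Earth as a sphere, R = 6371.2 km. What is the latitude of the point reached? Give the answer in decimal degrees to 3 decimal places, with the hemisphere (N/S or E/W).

δ = d/R = 4661/6371.2 = 0.731573 rad
φ₂ = arcsin(sin φ₁ cos δ + cos φ₁ sin δ cos θ)
   = arcsin(0.72438·0.74412 + 0.68940·0.66804·0.53583) = 51.79512°
λ₂ = λ₁ + atan2(sin θ sin δ cos φ₁, cos δ − sin φ₁ sin φ₂) = -6.30402°

51.795°N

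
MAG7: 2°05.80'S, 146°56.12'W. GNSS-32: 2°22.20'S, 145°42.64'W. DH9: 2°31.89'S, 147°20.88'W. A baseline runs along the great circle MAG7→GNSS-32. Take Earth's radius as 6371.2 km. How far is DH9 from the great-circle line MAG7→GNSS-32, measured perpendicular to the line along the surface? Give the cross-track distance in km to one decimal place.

MAG7: φ = -2.09667°, λ = -146.93533°
GNSS-32: φ = -2.37000°, λ = -145.71067°
DH9: φ = -2.53150°, λ = -147.34800°
δ₁₃ = central angle MAG7→DH9 = 0.010459 rad  (haversine)
θ₁₃ = bearing MAG7→DH9 = 223.470°,  θ₁₂ = bearing MAG7→GNSS-32 = 102.614°
dₓₜ = R·arcsin(sin δ₁₃ · sin(θ₁₃ − θ₁₂)) = 6371.2·arcsin(0.01046·sin(120.856°)) = 57.203 km
|dₓₜ| = 57.203 km

57.2 km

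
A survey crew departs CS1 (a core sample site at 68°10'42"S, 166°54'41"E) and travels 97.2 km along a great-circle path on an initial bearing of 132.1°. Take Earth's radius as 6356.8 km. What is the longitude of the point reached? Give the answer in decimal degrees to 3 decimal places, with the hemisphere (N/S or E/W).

CS1: φ = -68.17833°, λ = +166.91139°
δ = d/R = 97.2/6356.8 = 0.015291 rad
φ₂ = arcsin(sin φ₁ cos δ + cos φ₁ sin δ cos θ)
   = arcsin(-0.92835·0.99988 + 0.37172·0.01529·-0.67043) = -68.75623°
λ₂ = λ₁ + atan2(sin θ sin δ cos φ₁, cos δ − sin φ₁ sin φ₂) = 168.70563°

168.706°E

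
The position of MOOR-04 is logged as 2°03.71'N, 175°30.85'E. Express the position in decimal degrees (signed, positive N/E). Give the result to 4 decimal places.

+2.0618°, +175.5142°

lat: 2.0618° N → +2.0618°
lon: 175.5142° E → +175.5142°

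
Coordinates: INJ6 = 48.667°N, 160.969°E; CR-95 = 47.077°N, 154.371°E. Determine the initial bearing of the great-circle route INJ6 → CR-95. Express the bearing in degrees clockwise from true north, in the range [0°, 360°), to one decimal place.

Δλ = -6.5980°
y = sin Δλ · cos φ₂ = -0.078250
x = cos φ₁ sin φ₂ − sin φ₁ cos φ₂ cos Δλ = -0.024360
θ = atan2(y, x) = -107.2920° → 252.7080° (mod 360°)

252.7°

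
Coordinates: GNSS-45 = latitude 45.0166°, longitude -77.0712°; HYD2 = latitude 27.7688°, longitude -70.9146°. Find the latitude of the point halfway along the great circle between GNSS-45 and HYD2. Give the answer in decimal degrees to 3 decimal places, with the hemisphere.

Bx = cos φ₂ cos Δλ = 0.879732,  By = cos φ₂ sin Δλ = 0.094895
φₘ = atan2(sin φ₁ + sin φ₂, √((cos φ₁ + Bx)² + By²)) = 36.43173°
λₘ = λ₁ + atan2(By, cos φ₁ + Bx) = -73.64846°

36.432°N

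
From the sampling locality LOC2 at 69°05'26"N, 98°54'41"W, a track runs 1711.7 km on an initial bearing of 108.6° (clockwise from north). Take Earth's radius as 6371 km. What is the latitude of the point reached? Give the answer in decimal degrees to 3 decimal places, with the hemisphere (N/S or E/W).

60.507°N

LOC2: φ = +69.09056°, λ = -98.91139°
δ = d/R = 1711.7/6371 = 0.268671 rad
φ₂ = arcsin(sin φ₁ cos δ + cos φ₁ sin δ cos θ)
   = arcsin(0.93415·0.96412 + 0.35689·0.26545·-0.31896) = 60.50697°
λ₂ = λ₁ + atan2(sin θ sin δ cos φ₁, cos δ − sin φ₁ sin φ₂) = -68.17947°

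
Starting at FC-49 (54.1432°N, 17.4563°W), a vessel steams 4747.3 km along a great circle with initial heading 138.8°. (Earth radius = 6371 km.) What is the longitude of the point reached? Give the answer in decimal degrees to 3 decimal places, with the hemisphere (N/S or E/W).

10.430°E

δ = d/R = 4747.3/6371 = 0.745142 rad
φ₂ = arcsin(sin φ₁ cos δ + cos φ₁ sin δ cos θ)
   = arcsin(0.81048·0.73499 + 0.58576·0.67808·-0.75241) = 17.26828°
λ₂ = λ₁ + atan2(sin θ sin δ cos φ₁, cos δ − sin φ₁ sin φ₂) = 10.43037°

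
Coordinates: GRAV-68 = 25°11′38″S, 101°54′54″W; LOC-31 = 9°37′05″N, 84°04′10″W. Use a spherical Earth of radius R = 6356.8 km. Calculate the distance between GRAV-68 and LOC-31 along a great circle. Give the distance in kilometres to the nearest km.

4317 km

GRAV-68: φ = -25.19389°, λ = -101.91500°
LOC-31: φ = +9.61806°, λ = -84.06944°
Δφ = 34.8119°,  Δλ = 17.8456°
a = sin²(Δφ/2) + cos φ₁ cos φ₂ sin²(Δλ/2) = 0.110947
c = 2·arcsin(√a) = 0.679153 rad = 38.9126°
d = R·c = 6356.8 × 0.679153 = 4317.2 km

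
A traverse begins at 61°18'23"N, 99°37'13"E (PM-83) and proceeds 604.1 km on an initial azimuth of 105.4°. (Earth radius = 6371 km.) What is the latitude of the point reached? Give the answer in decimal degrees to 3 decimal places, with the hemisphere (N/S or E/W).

PM-83: φ = +61.30639°, λ = +99.62028°
δ = d/R = 604.1/6371 = 0.094820 rad
φ₂ = arcsin(sin φ₁ cos δ + cos φ₁ sin δ cos θ)
   = arcsin(0.87720·0.99551 + 0.48013·0.09468·-0.26556) = 59.45021°
λ₂ = λ₁ + atan2(sin θ sin δ cos φ₁, cos δ − sin φ₁ sin φ₂) = 109.96565°

59.450°N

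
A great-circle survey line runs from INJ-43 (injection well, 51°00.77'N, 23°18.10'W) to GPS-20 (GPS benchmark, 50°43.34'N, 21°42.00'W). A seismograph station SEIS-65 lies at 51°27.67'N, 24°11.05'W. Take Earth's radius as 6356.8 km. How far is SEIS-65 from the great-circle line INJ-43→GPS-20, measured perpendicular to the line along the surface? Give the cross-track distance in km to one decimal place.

INJ-43: φ = +51.01283°, λ = -23.30167°
GPS-20: φ = +50.72233°, λ = -21.70000°
SEIS-65: φ = +51.46117°, λ = -24.18417°
δ₁₃ = central angle INJ-43→SEIS-65 = 0.012419 rad  (haversine)
θ₁₃ = bearing INJ-43→SEIS-65 = 309.400°,  θ₁₂ = bearing INJ-43→GPS-20 = 105.412°
dₓₜ = R·arcsin(sin δ₁₃ · sin(θ₁₃ − θ₁₂)) = 6356.8·arcsin(0.01242·sin(203.988°)) = -32.093 km
|dₓₜ| = 32.093 km

32.1 km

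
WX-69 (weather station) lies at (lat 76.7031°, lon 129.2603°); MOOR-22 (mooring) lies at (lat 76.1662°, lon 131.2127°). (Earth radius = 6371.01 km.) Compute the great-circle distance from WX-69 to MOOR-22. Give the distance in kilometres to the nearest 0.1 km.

78.5 km

Δφ = -0.5369°,  Δλ = 1.9524°
a = sin²(Δφ/2) + cos φ₁ cos φ₂ sin²(Δλ/2) = 0.000038
c = 2·arcsin(√a) = 0.012315 rad = 0.7056°
d = R·c = 6371.01 × 0.012315 = 78.5 km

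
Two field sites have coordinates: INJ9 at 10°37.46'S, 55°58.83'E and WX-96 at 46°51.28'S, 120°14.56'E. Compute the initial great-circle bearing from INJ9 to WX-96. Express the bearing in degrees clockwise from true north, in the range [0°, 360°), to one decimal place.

137.1°

INJ9: φ = -10.62433°, λ = +55.98050°
WX-96: φ = -46.85467°, λ = +120.24267°
Δλ = 64.2622°
y = sin Δλ · cos φ₂ = 0.616007
x = cos φ₁ sin φ₂ − sin φ₁ cos φ₂ cos Δλ = -0.662363
θ = atan2(y, x) = 137.0767° → 137.0767° (mod 360°)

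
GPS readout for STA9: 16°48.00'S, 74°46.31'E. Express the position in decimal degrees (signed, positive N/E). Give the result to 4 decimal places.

-16.8000°, +74.7718°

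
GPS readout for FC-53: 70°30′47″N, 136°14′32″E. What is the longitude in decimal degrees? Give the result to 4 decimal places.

136° + 14′/60 + 32″/3600 = 136 + 0.23333 + 0.00889 = 136.2422°

136.2422°E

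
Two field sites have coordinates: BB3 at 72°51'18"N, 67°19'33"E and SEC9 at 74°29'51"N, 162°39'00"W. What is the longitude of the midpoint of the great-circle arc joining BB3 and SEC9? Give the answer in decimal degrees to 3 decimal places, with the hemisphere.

BB3: φ = +72.85500°, λ = +67.32583°
SEC9: φ = +74.49750°, λ = -162.65000°
Bx = cos φ₂ cos Δλ = -0.171891,  By = cos φ₂ sin Δλ = 0.204676
φₘ = atan2(sin φ₁ + sin φ₂, √((cos φ₁ + Bx)² + By²)) = 82.90901°
λₘ = λ₁ + atan2(By, cos φ₁ + Bx) = 126.34267°

126.343°E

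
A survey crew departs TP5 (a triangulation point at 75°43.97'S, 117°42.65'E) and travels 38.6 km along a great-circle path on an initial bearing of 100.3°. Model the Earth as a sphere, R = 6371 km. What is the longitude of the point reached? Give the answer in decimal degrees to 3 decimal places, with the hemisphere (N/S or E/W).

119.102°E

TP5: φ = -75.73283°, λ = +117.71083°
δ = d/R = 38.6/6371 = 0.006059 rad
φ₂ = arcsin(sin φ₁ cos δ + cos φ₁ sin δ cos θ)
   = arcsin(-0.96916·0.99998 + 0.24644·0.00606·-0.17880) = -75.79088°
λ₂ = λ₁ + atan2(sin θ sin δ cos φ₁, cos δ − sin φ₁ sin φ₂) = 119.10240°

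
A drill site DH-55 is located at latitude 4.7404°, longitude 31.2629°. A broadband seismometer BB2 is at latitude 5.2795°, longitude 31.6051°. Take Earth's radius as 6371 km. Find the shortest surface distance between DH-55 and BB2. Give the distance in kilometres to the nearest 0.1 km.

Δφ = 0.5391°,  Δλ = 0.3422°
a = sin²(Δφ/2) + cos φ₁ cos φ₂ sin²(Δλ/2) = 0.000031
c = 2·arcsin(√a) = 0.011132 rad = 0.6378°
d = R·c = 6371 × 0.011132 = 70.9 km

70.9 km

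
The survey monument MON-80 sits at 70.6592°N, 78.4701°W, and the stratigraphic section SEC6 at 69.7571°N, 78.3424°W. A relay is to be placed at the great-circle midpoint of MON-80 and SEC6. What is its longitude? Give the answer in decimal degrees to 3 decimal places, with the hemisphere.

78.405°W

Bx = cos φ₂ cos Δλ = 0.346000,  By = cos φ₂ sin Δλ = 0.000771
φₘ = atan2(sin φ₁ + sin φ₂, √((cos φ₁ + Bx)² + By²)) = 70.20816°
λₘ = λ₁ + atan2(By, cos φ₁ + Bx) = -78.40485°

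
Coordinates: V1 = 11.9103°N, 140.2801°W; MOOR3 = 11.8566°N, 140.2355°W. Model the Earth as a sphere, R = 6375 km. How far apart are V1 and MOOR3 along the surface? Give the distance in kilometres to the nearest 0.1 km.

Δφ = -0.0537°,  Δλ = 0.0446°
a = sin²(Δφ/2) + cos φ₁ cos φ₂ sin²(Δλ/2) = 0.000000
c = 2·arcsin(√a) = 0.001208 rad = 0.0692°
d = R·c = 6375 × 0.001208 = 7.7 km

7.7 km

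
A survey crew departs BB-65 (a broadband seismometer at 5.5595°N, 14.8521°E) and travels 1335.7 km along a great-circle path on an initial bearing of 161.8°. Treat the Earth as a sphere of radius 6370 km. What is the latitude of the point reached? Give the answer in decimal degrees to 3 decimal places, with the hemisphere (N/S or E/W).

5.857°S

δ = d/R = 1335.7/6370 = 0.209686 rad
φ₂ = arcsin(sin φ₁ cos δ + cos φ₁ sin δ cos θ)
   = arcsin(0.09688·0.97810 + 0.99530·0.20815·-0.94997) = -5.85734°
λ₂ = λ₁ + atan2(sin θ sin δ cos φ₁, cos δ − sin φ₁ sin φ₂) = 18.59931°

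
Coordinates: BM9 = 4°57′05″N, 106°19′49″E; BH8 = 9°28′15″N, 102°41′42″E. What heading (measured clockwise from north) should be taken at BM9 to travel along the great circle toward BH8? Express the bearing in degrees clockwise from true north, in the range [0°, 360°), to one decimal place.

321.6°

BM9: φ = +4.95139°, λ = +106.33028°
BH8: φ = +9.47083°, λ = +102.69500°
Δλ = -3.6353°
y = sin Δλ · cos φ₂ = -0.062541
x = cos φ₁ sin φ₂ − sin φ₁ cos φ₂ cos Δλ = 0.078969
θ = atan2(y, x) = -38.3781° → 321.6219° (mod 360°)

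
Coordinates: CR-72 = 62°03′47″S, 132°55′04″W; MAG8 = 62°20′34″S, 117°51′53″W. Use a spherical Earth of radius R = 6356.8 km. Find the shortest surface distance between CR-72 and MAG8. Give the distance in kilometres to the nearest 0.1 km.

CR-72: φ = -62.06306°, λ = -132.91778°
MAG8: φ = -62.34278°, λ = -117.86472°
Δφ = -0.2797°,  Δλ = 15.0531°
a = sin²(Δφ/2) + cos φ₁ cos φ₂ sin²(Δλ/2) = 0.003737
c = 2·arcsin(√a) = 0.122340 rad = 7.0096°
d = R·c = 6356.8 × 0.122340 = 777.7 km

777.7 km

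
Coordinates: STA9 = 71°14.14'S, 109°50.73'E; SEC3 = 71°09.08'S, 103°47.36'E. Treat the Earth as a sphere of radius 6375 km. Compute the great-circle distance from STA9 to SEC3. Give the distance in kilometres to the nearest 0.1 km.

STA9: φ = -71.23567°, λ = +109.84550°
SEC3: φ = -71.15133°, λ = +103.78933°
Δφ = 0.0843°,  Δλ = -6.0562°
a = sin²(Δφ/2) + cos φ₁ cos φ₂ sin²(Δλ/2) = 0.000291
c = 2·arcsin(√a) = 0.034092 rad = 1.9533°
d = R·c = 6375 × 0.034092 = 217.3 km

217.3 km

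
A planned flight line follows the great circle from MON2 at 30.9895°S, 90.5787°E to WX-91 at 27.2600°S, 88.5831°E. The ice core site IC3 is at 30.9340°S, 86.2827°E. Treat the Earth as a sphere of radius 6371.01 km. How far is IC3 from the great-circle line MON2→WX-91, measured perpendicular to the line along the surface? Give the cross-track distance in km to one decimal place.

370.3 km

δ₁₃ = central angle MON2→IC3 = 0.064299 rad  (haversine)
θ₁₃ = bearing MON2→IC3 = 269.757°,  θ₁₂ = bearing MON2→WX-91 = 334.455°
dₓₜ = R·arcsin(sin δ₁₃ · sin(θ₁₃ − θ₁₂)) = 6371.01·arcsin(0.06425·sin(-64.698°)) = -370.303 km
|dₓₜ| = 370.303 km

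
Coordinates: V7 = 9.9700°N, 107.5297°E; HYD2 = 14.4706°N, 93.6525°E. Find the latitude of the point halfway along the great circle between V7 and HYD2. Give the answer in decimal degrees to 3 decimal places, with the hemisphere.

Bx = cos φ₂ cos Δλ = 0.940014,  By = cos φ₂ sin Δλ = -0.232233
φₘ = atan2(sin φ₁ + sin φ₂, √((cos φ₁ + Bx)² + By²)) = 12.30771°
λₘ = λ₁ + atan2(By, cos φ₁ + Bx) = 100.65044°

12.308°N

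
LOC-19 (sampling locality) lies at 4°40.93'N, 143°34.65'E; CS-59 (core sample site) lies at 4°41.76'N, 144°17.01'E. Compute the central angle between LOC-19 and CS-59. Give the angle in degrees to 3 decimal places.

LOC-19: φ = +4.68217°, λ = +143.57750°
CS-59: φ = +4.69600°, λ = +144.28350°
Δφ = 0.0138°,  Δλ = 0.7060°
a = sin²(Δφ/2) + cos φ₁ cos φ₂ sin²(Δλ/2) = 0.000038
c = 2·arcsin(√a) = 0.012283 rad = 0.7038°

0.704°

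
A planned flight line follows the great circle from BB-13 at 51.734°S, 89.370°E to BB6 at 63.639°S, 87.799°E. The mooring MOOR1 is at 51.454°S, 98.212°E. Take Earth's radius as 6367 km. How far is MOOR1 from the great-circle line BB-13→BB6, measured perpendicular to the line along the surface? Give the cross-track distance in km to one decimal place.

610.1 km

δ₁₃ = central angle BB-13→MOOR1 = 0.095935 rad  (haversine)
θ₁₃ = bearing BB-13→MOOR1 = 90.555°,  θ₁₂ = bearing BB-13→BB6 = 183.375°
dₓₜ = R·arcsin(sin δ₁₃ · sin(θ₁₃ − θ₁₂)) = 6367·arcsin(0.09579·sin(-92.820°)) = -610.076 km
|dₓₜ| = 610.076 km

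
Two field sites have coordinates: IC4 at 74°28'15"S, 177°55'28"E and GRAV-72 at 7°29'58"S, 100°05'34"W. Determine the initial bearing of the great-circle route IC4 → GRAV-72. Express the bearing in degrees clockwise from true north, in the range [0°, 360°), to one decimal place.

IC4: φ = -74.47083°, λ = +177.92444°
GRAV-72: φ = -7.49944°, λ = -100.09278°
Δλ = 81.9828°
y = sin Δλ · cos φ₂ = 0.981756
x = cos φ₁ sin φ₂ − sin φ₁ cos φ₂ cos Δλ = 0.098287
θ = atan2(y, x) = 84.2830° → 84.2830° (mod 360°)

84.3°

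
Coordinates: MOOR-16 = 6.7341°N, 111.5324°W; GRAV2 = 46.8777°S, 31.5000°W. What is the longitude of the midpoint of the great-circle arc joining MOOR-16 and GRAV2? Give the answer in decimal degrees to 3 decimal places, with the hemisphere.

80.327°W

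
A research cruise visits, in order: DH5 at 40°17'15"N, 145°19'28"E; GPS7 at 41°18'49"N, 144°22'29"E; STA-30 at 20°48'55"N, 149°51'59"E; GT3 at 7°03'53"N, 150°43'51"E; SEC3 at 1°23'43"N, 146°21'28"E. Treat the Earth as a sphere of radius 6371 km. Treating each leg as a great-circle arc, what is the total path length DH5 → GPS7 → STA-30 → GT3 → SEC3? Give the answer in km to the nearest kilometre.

4804 km

DH5: φ = +40.28750°, λ = +145.32444°
GPS7: φ = +41.31361°, λ = +144.37472°
STA-30: φ = +20.81528°, λ = +149.86639°
GT3: φ = +7.06472°, λ = +150.73083°
SEC3: φ = +1.39528°, λ = +146.35778°
DH5→GPS7: c = 0.021867 rad, d = 139.31 km
GPS7→STA-30: c = 0.366855 rad, d = 2337.24 km
STA-30→GT3: c = 0.240436 rad, d = 1531.82 km
GT3→SEC3: c = 0.124820 rad, d = 795.23 km
Total = 139.31 + 2337.24 + 1531.82 + 795.23 = 4803.60 km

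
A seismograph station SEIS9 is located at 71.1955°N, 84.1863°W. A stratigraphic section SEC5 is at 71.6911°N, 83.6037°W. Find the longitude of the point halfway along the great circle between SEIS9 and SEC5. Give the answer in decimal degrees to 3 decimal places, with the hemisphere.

Bx = cos φ₂ cos Δλ = 0.314124,  By = cos φ₂ sin Δλ = 0.003194
φₘ = atan2(sin φ₁ + sin φ₂, √((cos φ₁ + Bx)² + By²)) = 71.44352°
λₘ = λ₁ + atan2(By, cos φ₁ + Bx) = -83.89875°

83.899°W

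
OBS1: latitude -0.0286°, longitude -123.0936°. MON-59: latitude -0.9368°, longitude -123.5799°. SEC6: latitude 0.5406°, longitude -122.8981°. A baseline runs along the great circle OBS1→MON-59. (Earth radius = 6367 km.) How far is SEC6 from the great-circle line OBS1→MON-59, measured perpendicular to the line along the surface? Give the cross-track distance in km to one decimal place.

10.7 km

δ₁₃ = central angle OBS1→SEC6 = 0.010504 rad  (haversine)
θ₁₃ = bearing OBS1→SEC6 = 18.955°,  θ₁₂ = bearing OBS1→MON-59 = 208.165°
dₓₜ = R·arcsin(sin δ₁₃ · sin(θ₁₃ − θ₁₂)) = 6367·arcsin(0.01050·sin(-189.209°)) = 10.703 km
|dₓₜ| = 10.703 km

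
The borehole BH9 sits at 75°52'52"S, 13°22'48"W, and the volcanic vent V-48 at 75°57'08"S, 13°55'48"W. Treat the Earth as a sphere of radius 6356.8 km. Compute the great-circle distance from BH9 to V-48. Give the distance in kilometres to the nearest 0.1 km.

16.8 km

BH9: φ = -75.88111°, λ = -13.38000°
V-48: φ = -75.95222°, λ = -13.93000°
Δφ = -0.0711°,  Δλ = -0.5500°
a = sin²(Δφ/2) + cos φ₁ cos φ₂ sin²(Δλ/2) = 0.000002
c = 2·arcsin(√a) = 0.002645 rad = 0.1516°
d = R·c = 6356.8 × 0.002645 = 16.8 km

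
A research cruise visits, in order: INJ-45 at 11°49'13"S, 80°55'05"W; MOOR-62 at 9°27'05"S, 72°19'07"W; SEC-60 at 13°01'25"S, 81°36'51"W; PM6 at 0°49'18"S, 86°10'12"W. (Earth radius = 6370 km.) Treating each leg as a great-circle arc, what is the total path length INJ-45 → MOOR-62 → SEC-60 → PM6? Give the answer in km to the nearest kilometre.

INJ-45: φ = -11.82028°, λ = -80.91806°
MOOR-62: φ = -9.45139°, λ = -72.31861°
SEC-60: φ = -13.02361°, λ = -81.61417°
PM6: φ = -0.82167°, λ = -86.17000°
INJ-45→MOOR-62: c = 0.153179 rad, d = 975.75 km
MOOR-62→SEC-60: c = 0.170873 rad, d = 1088.46 km
SEC-60→PM6: c = 0.227068 rad, d = 1446.42 km
Total = 975.75 + 1088.46 + 1446.42 = 3510.63 km

3511 km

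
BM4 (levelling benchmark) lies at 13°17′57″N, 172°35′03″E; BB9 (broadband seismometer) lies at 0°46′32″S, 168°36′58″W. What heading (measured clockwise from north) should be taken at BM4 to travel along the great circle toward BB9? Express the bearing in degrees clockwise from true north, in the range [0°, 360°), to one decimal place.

125.6°

BM4: φ = +13.29917°, λ = +172.58417°
BB9: φ = -0.77556°, λ = -168.61611°
Δλ = 18.7997°
y = sin Δλ · cos φ₂ = 0.322232
x = cos φ₁ sin φ₂ − sin φ₁ cos φ₂ cos Δλ = -0.230916
θ = atan2(y, x) = 125.6260° → 125.6260° (mod 360°)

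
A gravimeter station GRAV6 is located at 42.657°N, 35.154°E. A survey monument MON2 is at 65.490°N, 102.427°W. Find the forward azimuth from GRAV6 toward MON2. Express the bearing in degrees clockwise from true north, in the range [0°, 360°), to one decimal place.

342.3°

Δλ = -137.5810°
y = sin Δλ · cos φ₂ = -0.279837
x = cos φ₁ sin φ₂ − sin φ₁ cos φ₂ cos Δλ = 0.876676
θ = atan2(y, x) = -17.7032° → 342.2968° (mod 360°)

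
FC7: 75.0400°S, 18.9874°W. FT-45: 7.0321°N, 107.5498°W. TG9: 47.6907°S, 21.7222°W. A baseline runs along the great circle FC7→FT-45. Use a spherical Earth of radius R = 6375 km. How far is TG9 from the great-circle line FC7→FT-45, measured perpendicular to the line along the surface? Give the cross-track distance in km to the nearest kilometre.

3020 km

δ₁₃ = central angle FC7→TG9 = 0.477766 rad  (haversine)
θ₁₃ = bearing FC7→TG9 = 355.995°,  θ₁₂ = bearing FC7→FT-45 = 273.211°
dₓₜ = R·arcsin(sin δ₁₃ · sin(θ₁₃ − θ₁₂)) = 6375·arcsin(0.45980·sin(82.784°)) = 3019.640 km
|dₓₜ| = 3019.640 km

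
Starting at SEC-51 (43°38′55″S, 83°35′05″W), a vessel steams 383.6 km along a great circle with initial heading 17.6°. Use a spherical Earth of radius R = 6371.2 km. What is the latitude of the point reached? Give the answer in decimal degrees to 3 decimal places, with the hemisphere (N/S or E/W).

SEC-51: φ = -43.64861°, λ = -83.58472°
δ = d/R = 383.6/6371.2 = 0.060208 rad
φ₂ = arcsin(sin φ₁ cos δ + cos φ₁ sin δ cos θ)
   = arcsin(-0.69023·0.99819 + 0.72359·0.06017·0.95319) = -40.35198°
λ₂ = λ₁ + atan2(sin θ sin δ cos φ₁, cos δ − sin φ₁ sin φ₂) = -82.21669°

40.352°S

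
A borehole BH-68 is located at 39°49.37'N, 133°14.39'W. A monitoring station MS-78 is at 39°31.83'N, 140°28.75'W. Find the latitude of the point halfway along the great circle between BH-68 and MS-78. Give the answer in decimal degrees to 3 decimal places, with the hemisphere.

BH-68: φ = +39.82283°, λ = -133.23983°
MS-78: φ = +39.53050°, λ = -140.47917°
Bx = cos φ₂ cos Δλ = 0.765138,  By = cos φ₂ sin Δλ = -0.097193
φₘ = atan2(sin φ₁ + sin φ₂, √((cos φ₁ + Bx)² + By²)) = 39.73290°
λₘ = λ₁ + atan2(By, cos φ₁ + Bx) = -136.86717°

39.733°N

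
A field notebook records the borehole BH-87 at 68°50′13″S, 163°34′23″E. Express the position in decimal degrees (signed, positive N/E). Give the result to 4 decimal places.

-68.8369°, +163.5731°

lat: 68.8369° S → -68.8369°
lon: 163.5731° E → +163.5731°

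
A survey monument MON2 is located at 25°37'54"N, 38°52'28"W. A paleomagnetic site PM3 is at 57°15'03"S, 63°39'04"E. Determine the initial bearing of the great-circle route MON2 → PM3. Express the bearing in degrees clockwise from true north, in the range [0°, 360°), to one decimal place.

143.3°

MON2: φ = +25.63167°, λ = -38.87444°
PM3: φ = -57.25083°, λ = +63.65111°
Δλ = 102.5256°
y = sin Δλ · cos φ₂ = 0.528087
x = cos φ₁ sin φ₂ − sin φ₁ cos φ₂ cos Δλ = -0.707531
θ = atan2(y, x) = 143.2631° → 143.2631° (mod 360°)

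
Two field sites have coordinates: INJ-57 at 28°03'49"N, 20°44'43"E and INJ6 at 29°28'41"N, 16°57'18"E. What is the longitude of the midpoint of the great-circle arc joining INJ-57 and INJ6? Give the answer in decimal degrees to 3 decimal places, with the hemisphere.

INJ-57: φ = +28.06361°, λ = +20.74528°
INJ6: φ = +29.47806°, λ = +16.95500°
Bx = cos φ₂ cos Δλ = 0.868640,  By = cos φ₂ sin Δλ = -0.057547
φₘ = atan2(sin φ₁ + sin φ₂, √((cos φ₁ + Bx)² + By²)) = 28.78406°
λₘ = λ₁ + atan2(By, cos φ₁ + Bx) = 18.86299°

18.863°E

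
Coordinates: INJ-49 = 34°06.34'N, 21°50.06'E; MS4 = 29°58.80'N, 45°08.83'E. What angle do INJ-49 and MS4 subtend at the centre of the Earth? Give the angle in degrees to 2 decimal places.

20.14°

INJ-49: φ = +34.10567°, λ = +21.83433°
MS4: φ = +29.98000°, λ = +45.14717°
Δφ = -4.1257°,  Δλ = 23.3128°
a = sin²(Δφ/2) + cos φ₁ cos φ₂ sin²(Δλ/2) = 0.030573
c = 2·arcsin(√a) = 0.351511 rad = 20.1401°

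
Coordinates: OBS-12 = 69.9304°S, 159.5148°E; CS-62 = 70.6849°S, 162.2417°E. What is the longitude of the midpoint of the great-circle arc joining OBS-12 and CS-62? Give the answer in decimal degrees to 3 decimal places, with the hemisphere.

Bx = cos φ₂ cos Δλ = 0.330389,  By = cos φ₂ sin Δλ = 0.015736
φₘ = atan2(sin φ₁ + sin φ₂, √((cos φ₁ + Bx)² + By²)) = -70.31280°
λₘ = λ₁ + atan2(By, cos φ₁ + Bx) = 160.85316°

160.853°E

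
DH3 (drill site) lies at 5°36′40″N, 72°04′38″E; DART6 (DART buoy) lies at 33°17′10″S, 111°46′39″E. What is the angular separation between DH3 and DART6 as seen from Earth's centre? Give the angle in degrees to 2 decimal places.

DH3: φ = +5.61111°, λ = +72.07722°
DART6: φ = -33.28611°, λ = +111.77750°
Δφ = -38.8972°,  Δλ = 39.7003°
a = sin²(Δφ/2) + cos φ₁ cos φ₂ sin²(Δλ/2) = 0.206787
c = 2·arcsin(√a) = 0.944156 rad = 54.0962°

54.10°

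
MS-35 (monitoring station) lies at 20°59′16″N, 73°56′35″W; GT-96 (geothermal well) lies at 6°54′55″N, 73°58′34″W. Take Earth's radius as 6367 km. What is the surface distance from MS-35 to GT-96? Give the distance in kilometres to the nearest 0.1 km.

1563.8 km

MS-35: φ = +20.98778°, λ = -73.94306°
GT-96: φ = +6.91528°, λ = -73.97611°
Δφ = -14.0725°,  Δλ = -0.0331°
a = sin²(Δφ/2) + cos φ₁ cos φ₂ sin²(Δλ/2) = 0.015006
c = 2·arcsin(√a) = 0.245612 rad = 14.0725°
d = R·c = 6367 × 0.245612 = 1563.8 km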